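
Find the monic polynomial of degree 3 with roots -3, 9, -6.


A monic polynomial with roots -3, 9, -6 is:
p(x) = (x + 3)(x - 9)(x + 6)
After multiplying by (x + 3): x + 3
After multiplying by (x - 9): x^2 - 6x - 27
After multiplying by (x + 6): x^3 - 63x - 162

x^3 - 63x - 162


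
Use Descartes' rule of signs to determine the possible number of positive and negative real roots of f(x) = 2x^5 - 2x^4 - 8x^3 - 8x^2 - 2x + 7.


Descartes' rule of signs:

For positive roots, count sign changes in f(x) = 2x^5 - 2x^4 - 8x^3 - 8x^2 - 2x + 7:
Signs of coefficients: +, -, -, -, -, +
Number of sign changes: 2
Possible positive real roots: 2, 0

For negative roots, examine f(-x) = -2x^5 - 2x^4 + 8x^3 - 8x^2 + 2x + 7:
Signs of coefficients: -, -, +, -, +, +
Number of sign changes: 3
Possible negative real roots: 3, 1

Positive roots: 2 or 0; Negative roots: 3 or 1


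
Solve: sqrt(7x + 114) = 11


Square both sides: 7x + 114 = 11^2 = 121
7x = 121 - 114 = 7
x = 1
Check: sqrt(7*1 + 114) = sqrt(121) = 11 ✓

x = 1


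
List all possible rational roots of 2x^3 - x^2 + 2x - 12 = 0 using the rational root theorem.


Rational root theorem: possible roots are ±p/q where:
  p divides the constant term (-12): p ∈ {1, 2, 3, 4, 6, 12}
  q divides the leading coefficient (2): q ∈ {1, 2}

All possible rational roots: -12, -6, -4, -3, -2, -3/2, -1, -1/2, 1/2, 1, 3/2, 2, 3, 4, 6, 12

-12, -6, -4, -3, -2, -3/2, -1, -1/2, 1/2, 1, 3/2, 2, 3, 4, 6, 12


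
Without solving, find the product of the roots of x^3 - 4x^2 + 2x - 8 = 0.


By Vieta's formulas for x^3 + bx^2 + cx + d = 0:
  r1 + r2 + r3 = -b/a = 4
  r1*r2 + r1*r3 + r2*r3 = c/a = 2
  r1*r2*r3 = -d/a = 8


Product = 8


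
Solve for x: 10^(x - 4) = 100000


Express both sides with the same base.
100000 = 10^5
Since the bases match, equate exponents: x - 4 = 5
So x = 5 - (-4) = 9

x = 9


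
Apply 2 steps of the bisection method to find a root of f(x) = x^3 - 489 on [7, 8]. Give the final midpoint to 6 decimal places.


f(x) = x^3 - 489
f(7) = -146 < 0
f(8) = 23 > 0

Step 1: midpoint = (7.000000 + 8.000000)/2 = 7.500000
  f(7.500000) = -67.125000
  f(mid) < 0, so root is in [7.500000, 8.000000]

Step 2: midpoint = (7.500000 + 8.000000)/2 = 7.750000
  f(7.750000) = -23.515625
  f(mid) < 0, so root is in [7.750000, 8.000000]

midpoint = 7.750000


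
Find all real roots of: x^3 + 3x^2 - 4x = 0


The constant term is 0, so x = 0 is a root. Factor out x:
  x(x^2 + 3x - 4) = 0
Solve the quadratic x^2 + 3x - 4 = 0: discriminant = 3^2 - 4(1)(-4) = 9 + 16 = 25.
sqrt(25) = 5, so x = (-3 ± 5)/2: x = 1 or x = -4.

x = -4, x = 0, x = 1


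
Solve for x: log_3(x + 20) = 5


Convert to exponential form: x + 20 = 3^5 = 243
x = 243 - 20 = 223
Check: log_3(223 + 20) = log_3(243) = log_3(243) = 5 ✓

x = 223


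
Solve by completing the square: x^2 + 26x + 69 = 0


Start: x^2 + 26x + 69 = 0
Move constant: x^2 + 26x = -69
Half of 26 is 13, squared is 169
Add 169 to both sides: x^2 + 26x + 169 = 100
(x + 13)^2 = 100
x + 13 = ±10
x = -13 + 10 = -3 or x = -13 - 10 = -23

x = -23, x = -3


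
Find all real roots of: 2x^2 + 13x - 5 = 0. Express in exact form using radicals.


Using the quadratic formula: x = (-b ± sqrt(b^2 - 4ac)) / (2a)
Here a = 2, b = 13, c = -5
Discriminant = b^2 - 4ac = 13^2 - 4(2)(-5) = 169 + 40 = 209
Since discriminant = 209 > 0, there are two real roots.
x = (-13 ± sqrt(209)) / 4
Numerically: x ≈ 0.3642 or x ≈ -6.8642

x = (-13 + sqrt(209)) / 4 or x = (-13 - sqrt(209)) / 4


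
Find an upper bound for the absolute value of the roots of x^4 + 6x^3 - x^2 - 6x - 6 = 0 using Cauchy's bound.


Cauchy's bound: all roots r satisfy |r| <= 1 + max(|a_i/a_n|) for i = 0,...,n-1
where a_n is the leading coefficient.

Coefficients: [1, 6, -1, -6, -6]
Leading coefficient a_n = 1
Ratios |a_i/a_n|: 6, 1, 6, 6
Maximum ratio: 6
Cauchy's bound: |r| <= 1 + 6 = 7

Upper bound = 7


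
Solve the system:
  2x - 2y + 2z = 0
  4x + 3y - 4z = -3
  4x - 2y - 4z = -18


Using Cramer's rule. Expand each determinant along the first row.
D  = 2*[3*(-4) - (-4)*(-2)] - (-2)*[4*(-4) - (-4)*4] + 2*[4*(-2) - 3*4]
  = 2*(-20) - (-2)*(0) + 2*(-20) = -80
Dx = 0*[3*(-4) - (-4)*(-2)] - (-2)*[(-3)*(-4) - (-4)*(-18)] + 2*[(-3)*(-2) - 3*(-18)]
  = 0*(-20) - (-2)*(-60) + 2*(60) = 0
Dy = 2*[(-3)*(-4) - (-4)*(-18)] - 0*[4*(-4) - (-4)*4] + 2*[4*(-18) - (-3)*4]
  = 2*(-60) - 0*(0) + 2*(-60) = -240
Dz = 2*[3*(-18) - (-3)*(-2)] - (-2)*[4*(-18) - (-3)*4] + 0*[4*(-2) - 3*4]
  = 2*(-60) - (-2)*(-60) + 0*(-20) = -240
x = Dx/D = 0/-80 = 0, y = Dy/D = -240/-80 = 3, z = Dz/D = -240/-80 = 3
Check eq1: (2)(0) + (-2)(3) + (2)(3) = 0 = 0 ✓
Check eq2: (4)(0) + (3)(3) + (-4)(3) = -3 = -3 ✓
Check eq3: (4)(0) + (-2)(3) + (-4)(3) = -18 = -18 ✓

x = 0, y = 3, z = 3


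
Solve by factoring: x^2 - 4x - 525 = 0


We need two numbers that multiply to -525 and add to -4.
Those numbers are -25 and 21 (since (-25) * 21 = -525 and (-25) + 21 = -4).
So x^2 - 4x - 525 = (x - 25)(x + 21) = 0
Setting each factor to zero: x = 25 or x = -21

x = -21, x = 25


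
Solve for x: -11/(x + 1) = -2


Multiply both sides by (x + 1): -11 = -2(x + 1)
Distribute: -11 = -2x - 2
-2x = -11 + 2 = -9
x = 9/2

x = 9/2


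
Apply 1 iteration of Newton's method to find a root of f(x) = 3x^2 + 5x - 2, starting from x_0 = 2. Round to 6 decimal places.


Newton's method: x_(n+1) = x_n - f(x_n)/f'(x_n)
f(x) = 3x^2 + 5x - 2
f'(x) = 6x + 5

Iteration 1:
  f(2.000000) = 20.000000
  f'(2.000000) = 17.000000
  x_1 = 2.000000 - (20.000000)/(17.000000) = 0.823529

x_1 = 0.823529


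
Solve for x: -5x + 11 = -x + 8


Starting with: -5x + 11 = -x + 8
Move all x terms to left: (-5 + 1)x = 8 - 11
Simplify: -4x = -3
Divide both sides by -4: x = 3/4

x = 3/4


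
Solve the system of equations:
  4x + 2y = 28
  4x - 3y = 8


Using Cramer's rule:
Determinant D = (4)(-3) - (4)(2) = -12 - 8 = -20
Dx = (28)(-3) - (8)(2) = -84 - 16 = -100
Dy = (4)(8) - (4)(28) = 32 - 112 = -80
x = Dx/D = -100/-20 = 5
y = Dy/D = -80/-20 = 4

x = 5, y = 4


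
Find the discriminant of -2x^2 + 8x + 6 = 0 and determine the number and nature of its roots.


For ax^2 + bx + c = 0, discriminant D = b^2 - 4ac
Here a = -2, b = 8, c = 6
D = (8)^2 - 4(-2)(6) = 64 + 48 = 112

D = 112 > 0 but not a perfect square
The equation has 2 distinct real irrational roots.

Discriminant = 112, 2 distinct real irrational roots


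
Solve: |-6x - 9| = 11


An absolute value equation |expr| = 11 gives two cases:
Case 1: -6x - 9 = 11
  -6x = 20, so x = -10/3
Case 2: -6x - 9 = -11
  -6x = -2, so x = 1/3

x = -10/3, x = 1/3


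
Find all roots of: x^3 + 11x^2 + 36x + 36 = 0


Let p(x) = x^3 + 11x^2 + 36x + 36. By the rational root theorem (leading coefficient 1), any rational root is an integer divisor of 36: try ±1, ±2, ... in turn.
Test x = 1: value = 84 ≠ 0.
Test x = -1: value = 10 ≠ 0.
Test x = 2: value = 160 ≠ 0.
Test x = -2: value = 0 ✓, so (x + 2) is a factor.
Synthetic division by (x + 2): bring down 1; 1(-2) + 11 = 9; 9(-2) + 36 = 18; 18(-2) + 36 = 0 → quotient x^2 + 9x + 18, remainder 0.
Solve the quadratic x^2 + 9x + 18 = 0: discriminant = 9^2 - 4(1)(18) = 81 - 72 = 9.
sqrt(9) = 3, so x = (-9 ± 3)/2: x = -3 or x = -6.
Collecting all roots found:

x = -6, x = -3, x = -2


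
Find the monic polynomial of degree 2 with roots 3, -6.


A monic polynomial with roots 3, -6 is:
p(x) = (x - 3)(x + 6)
After multiplying by (x - 3): x - 3
After multiplying by (x + 6): x^2 + 3x - 18

x^2 + 3x - 18


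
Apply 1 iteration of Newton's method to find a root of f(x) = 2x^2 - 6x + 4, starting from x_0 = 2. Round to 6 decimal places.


Newton's method: x_(n+1) = x_n - f(x_n)/f'(x_n)
f(x) = 2x^2 - 6x + 4
f'(x) = 4x - 6

Iteration 1:
  f(2.000000) = 0.000000
  f'(2.000000) = 2.000000
  x_1 = 2.000000 - (0.000000)/(2.000000) = 2.000000

x_1 = 2.000000


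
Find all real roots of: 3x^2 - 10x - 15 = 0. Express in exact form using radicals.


Using the quadratic formula: x = (-b ± sqrt(b^2 - 4ac)) / (2a)
Here a = 3, b = -10, c = -15
Discriminant = b^2 - 4ac = (-10)^2 - 4(3)(-15) = 100 + 180 = 280
Since discriminant = 280 > 0, there are two real roots.
x = (10 ± 2*sqrt(70)) / 6
Simplifying: x = (5 ± sqrt(70)) / 3
Numerically: x ≈ 4.4555 or x ≈ -1.1222

x = (5 + sqrt(70)) / 3 or x = (5 - sqrt(70)) / 3


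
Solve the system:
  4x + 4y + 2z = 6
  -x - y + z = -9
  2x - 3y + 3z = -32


Using Cramer's rule. Expand each determinant along the first row.
D  = 4*[(-1)*3 - 1*(-3)] - 4*[(-1)*3 - 1*2] + 2*[(-1)*(-3) - (-1)*2]
  = 4*(0) - 4*(-5) + 2*(5) = 30
Dx = 6*[(-1)*3 - 1*(-3)] - 4*[(-9)*3 - 1*(-32)] + 2*[(-9)*(-3) - (-1)*(-32)]
  = 6*(0) - 4*(5) + 2*(-5) = -30
Dy = 4*[(-9)*3 - 1*(-32)] - 6*[(-1)*3 - 1*2] + 2*[(-1)*(-32) - (-9)*2]
  = 4*(5) - 6*(-5) + 2*(50) = 150
Dz = 4*[(-1)*(-32) - (-9)*(-3)] - 4*[(-1)*(-32) - (-9)*2] + 6*[(-1)*(-3) - (-1)*2]
  = 4*(5) - 4*(50) + 6*(5) = -150
x = Dx/D = -30/30 = -1, y = Dy/D = 150/30 = 5, z = Dz/D = -150/30 = -5
Check eq1: (4)(-1) + (4)(5) + (2)(-5) = 6 = 6 ✓
Check eq2: (-1)(-1) + (-1)(5) + (1)(-5) = -9 = -9 ✓
Check eq3: (2)(-1) + (-3)(5) + (3)(-5) = -32 = -32 ✓

x = -1, y = 5, z = -5


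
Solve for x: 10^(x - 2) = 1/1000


Express both sides with the same base.
1/1000 = 10^(-3)
Since the bases match, equate exponents: x - 2 = -3
So x = -3 - (-2) = -1

x = -1


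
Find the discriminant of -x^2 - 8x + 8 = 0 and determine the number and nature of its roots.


For ax^2 + bx + c = 0, discriminant D = b^2 - 4ac
Here a = -1, b = -8, c = 8
D = (-8)^2 - 4(-1)(8) = 64 + 32 = 96

D = 96 > 0 but not a perfect square
The equation has 2 distinct real irrational roots.

Discriminant = 96, 2 distinct real irrational roots


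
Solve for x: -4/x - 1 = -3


Subtract -1 from both sides: -4/x = -2
Multiply both sides by x: -4 = -2 * x
Divide by -2: x = 2

x = 2


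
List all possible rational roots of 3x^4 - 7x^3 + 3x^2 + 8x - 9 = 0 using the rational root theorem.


Rational root theorem: possible roots are ±p/q where:
  p divides the constant term (-9): p ∈ {1, 3, 9}
  q divides the leading coefficient (3): q ∈ {1, 3}

All possible rational roots: -9, -3, -1, -1/3, 1/3, 1, 3, 9

-9, -3, -1, -1/3, 1/3, 1, 3, 9


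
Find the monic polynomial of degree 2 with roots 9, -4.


A monic polynomial with roots 9, -4 is:
p(x) = (x - 9)(x + 4)
After multiplying by (x - 9): x - 9
After multiplying by (x + 4): x^2 - 5x - 36

x^2 - 5x - 36


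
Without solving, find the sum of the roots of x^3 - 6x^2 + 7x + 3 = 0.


By Vieta's formulas for x^3 + bx^2 + cx + d = 0:
  r1 + r2 + r3 = -b/a = 6
  r1*r2 + r1*r3 + r2*r3 = c/a = 7
  r1*r2*r3 = -d/a = -3


Sum = 6


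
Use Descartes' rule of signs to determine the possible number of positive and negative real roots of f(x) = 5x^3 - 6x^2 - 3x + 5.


Descartes' rule of signs:

For positive roots, count sign changes in f(x) = 5x^3 - 6x^2 - 3x + 5:
Signs of coefficients: +, -, -, +
Number of sign changes: 2
Possible positive real roots: 2, 0

For negative roots, examine f(-x) = -5x^3 - 6x^2 + 3x + 5:
Signs of coefficients: -, -, +, +
Number of sign changes: 1
Possible negative real roots: 1

Positive roots: 2 or 0; Negative roots: 1


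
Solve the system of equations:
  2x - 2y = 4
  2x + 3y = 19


Using Cramer's rule:
Determinant D = (2)(3) - (2)(-2) = 6 + 4 = 10
Dx = (4)(3) - (19)(-2) = 12 + 38 = 50
Dy = (2)(19) - (2)(4) = 38 - 8 = 30
x = Dx/D = 50/10 = 5
y = Dy/D = 30/10 = 3

x = 5, y = 3


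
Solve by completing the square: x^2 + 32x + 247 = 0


Start: x^2 + 32x + 247 = 0
Move constant: x^2 + 32x = -247
Half of 32 is 16, squared is 256
Add 256 to both sides: x^2 + 32x + 256 = 9
(x + 16)^2 = 9
x + 16 = ±3
x = -16 + 3 = -13 or x = -16 - 3 = -19

x = -19, x = -13


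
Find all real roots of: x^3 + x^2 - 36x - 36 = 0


Let p(x) = x^3 + x^2 - 36x - 36. By the rational root theorem (leading coefficient 1), any rational root is an integer divisor of 36: try ±1, ±2, ... in turn.
Test x = 1: value = -70 ≠ 0.
Test x = -1: value = 0 ✓, so (x + 1) is a factor.
Synthetic division by (x + 1): bring down 1; 1(-1) + 1 = 0; 0(-1) - 36 = -36; (-36)(-1) - 36 = 0 → quotient x^2 - 36, remainder 0.
Solve the quadratic x^2 - 36 = 0: discriminant = 0^2 - 4(1)(-36) = 0 + 144 = 144.
sqrt(144) = 12, so x = (0 ± 12)/2: x = 6 or x = -6.

x = -6, x = -1, x = 6


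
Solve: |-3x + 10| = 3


An absolute value equation |expr| = 3 gives two cases:
Case 1: -3x + 10 = 3
  -3x = -7, so x = 7/3
Case 2: -3x + 10 = -3
  -3x = -13, so x = 13/3

x = 7/3, x = 13/3


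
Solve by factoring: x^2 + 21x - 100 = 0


We need two numbers that multiply to -100 and add to 21.
Those numbers are -4 and 25 (since (-4) * 25 = -100 and (-4) + 25 = 21).
So x^2 + 21x - 100 = (x - 4)(x + 25) = 0
Setting each factor to zero: x = 4 or x = -25

x = -25, x = 4


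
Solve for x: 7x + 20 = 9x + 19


Starting with: 7x + 20 = 9x + 19
Move all x terms to left: (7 - 9)x = 19 - 20
Simplify: -2x = -1
Divide both sides by -2: x = 1/2

x = 1/2


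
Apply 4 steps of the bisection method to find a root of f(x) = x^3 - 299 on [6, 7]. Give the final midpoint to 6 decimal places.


f(x) = x^3 - 299
f(6) = -83 < 0
f(7) = 44 > 0

Step 1: midpoint = (6.000000 + 7.000000)/2 = 6.500000
  f(6.500000) = -24.375000
  f(mid) < 0, so root is in [6.500000, 7.000000]

Step 2: midpoint = (6.500000 + 7.000000)/2 = 6.750000
  f(6.750000) = 8.546875
  f(mid) > 0, so root is in [6.500000, 6.750000]

Step 3: midpoint = (6.500000 + 6.750000)/2 = 6.625000
  f(6.625000) = -8.224609
  f(mid) < 0, so root is in [6.625000, 6.750000]

Step 4: midpoint = (6.625000 + 6.750000)/2 = 6.687500
  f(6.687500) = 0.082764
  f(mid) > 0, so root is in [6.625000, 6.687500]

midpoint = 6.687500


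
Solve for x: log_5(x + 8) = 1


Convert to exponential form: x + 8 = 5^1 = 5
x = 5 - 8 = -3
Check: log_5(-3 + 8) = log_5(5) = log_5(5) = 1 ✓

x = -3


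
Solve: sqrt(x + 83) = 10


Square both sides: x + 83 = 10^2 = 100
x = 100 - 83 = 17
x = 17
Check: sqrt(1*17 + 83) = sqrt(100) = 10 ✓

x = 17


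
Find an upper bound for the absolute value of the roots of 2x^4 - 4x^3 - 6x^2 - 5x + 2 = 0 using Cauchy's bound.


Cauchy's bound: all roots r satisfy |r| <= 1 + max(|a_i/a_n|) for i = 0,...,n-1
where a_n is the leading coefficient.

Coefficients: [2, -4, -6, -5, 2]
Leading coefficient a_n = 2
Ratios |a_i/a_n|: 2, 3, 5/2, 1
Maximum ratio: 3
Cauchy's bound: |r| <= 1 + 3 = 4

Upper bound = 4


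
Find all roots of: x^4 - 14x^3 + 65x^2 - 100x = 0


The constant term is 0, so x = 0 is a root. Factor out x:
  x^3 - 14x^2 + 65x - 100 = 0
Let p(x) = x^3 - 14x^2 + 65x - 100. By the rational root theorem (leading coefficient 1), any rational root is an integer divisor of 100: try ±1, ±2, ... in turn.
Test x = 1: value = -48 ≠ 0.
Test x = -1: value = -180 ≠ 0.
Test x = 2: value = -18 ≠ 0.
Test x = -2: value = -294 ≠ 0.
Test x = 4: value = 0 ✓, so (x - 4) is a factor.
Synthetic division by (x - 4): bring down 1; 1(4) - 14 = -10; (-10)(4) + 65 = 25; 25(4) - 100 = 0 → quotient x^2 - 10x + 25, remainder 0.
Solve the quadratic x^2 - 10x + 25 = 0: discriminant = (-10)^2 - 4(1)(25) = 100 - 100 = 0.
Discriminant = 0, so a double root: x = 10/2 = 5.
Collecting all roots found:

x = 0, x = 4, x = 5 (multiplicity 2)


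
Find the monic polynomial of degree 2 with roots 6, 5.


A monic polynomial with roots 6, 5 is:
p(x) = (x - 6)(x - 5)
After multiplying by (x - 6): x - 6
After multiplying by (x - 5): x^2 - 11x + 30

x^2 - 11x + 30


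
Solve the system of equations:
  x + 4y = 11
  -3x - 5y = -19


Using Cramer's rule:
Determinant D = (1)(-5) - (-3)(4) = -5 + 12 = 7
Dx = (11)(-5) - (-19)(4) = -55 + 76 = 21
Dy = (1)(-19) - (-3)(11) = -19 + 33 = 14
x = Dx/D = 21/7 = 3
y = Dy/D = 14/7 = 2

x = 3, y = 2


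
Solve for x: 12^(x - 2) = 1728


Express both sides with the same base.
1728 = 12^3
Since the bases match, equate exponents: x - 2 = 3
So x = 3 - (-2) = 5

x = 5


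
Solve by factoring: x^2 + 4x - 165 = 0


We need two numbers that multiply to -165 and add to 4.
Those numbers are 15 and -11 (since 15 * (-11) = -165 and 15 + (-11) = 4).
So x^2 + 4x - 165 = (x + 15)(x - 11) = 0
Setting each factor to zero: x = -15 or x = 11

x = -15, x = 11


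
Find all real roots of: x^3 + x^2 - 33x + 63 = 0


Let p(x) = x^3 + x^2 - 33x + 63. By the rational root theorem (leading coefficient 1), any rational root is an integer divisor of 63: try ±1, ±2, ... in turn.
Test x = 1: value = 32 ≠ 0.
Test x = -1: value = 96 ≠ 0.
Test x = 3: value = 0 ✓, so (x - 3) is a factor.
Synthetic division by (x - 3): bring down 1; 1(3) + 1 = 4; 4(3) - 33 = -21; (-21)(3) + 63 = 0 → quotient x^2 + 4x - 21, remainder 0.
Solve the quadratic x^2 + 4x - 21 = 0: discriminant = 4^2 - 4(1)(-21) = 16 + 84 = 100.
sqrt(100) = 10, so x = (-4 ± 10)/2: x = 3 or x = -7.

x = -7, x = 3 (multiplicity 2)


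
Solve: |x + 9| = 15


An absolute value equation |expr| = 15 gives two cases:
Case 1: x + 9 = 15
  x = 6, so x = 6
Case 2: x + 9 = -15
  x = -24, so x = -24

x = -24, x = 6


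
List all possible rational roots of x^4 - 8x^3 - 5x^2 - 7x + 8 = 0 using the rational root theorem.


Rational root theorem: possible roots are ±p/q where:
  p divides the constant term (8): p ∈ {1, 2, 4, 8}
  q divides the leading coefficient (1): q ∈ {1}

All possible rational roots: -8, -4, -2, -1, 1, 2, 4, 8

-8, -4, -2, -1, 1, 2, 4, 8


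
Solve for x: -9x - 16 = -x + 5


Starting with: -9x - 16 = -x + 5
Move all x terms to left: (-9 + 1)x = 5 + 16
Simplify: -8x = 21
Divide both sides by -8: x = -21/8

x = -21/8


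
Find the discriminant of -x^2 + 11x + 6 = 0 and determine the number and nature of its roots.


For ax^2 + bx + c = 0, discriminant D = b^2 - 4ac
Here a = -1, b = 11, c = 6
D = (11)^2 - 4(-1)(6) = 121 + 24 = 145

D = 145 > 0 but not a perfect square
The equation has 2 distinct real irrational roots.

Discriminant = 145, 2 distinct real irrational roots


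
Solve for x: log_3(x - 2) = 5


Convert to exponential form: x - 2 = 3^5 = 243
x = 243 + 2 = 245
Check: log_3(245 - 2) = log_3(243) = log_3(243) = 5 ✓

x = 245


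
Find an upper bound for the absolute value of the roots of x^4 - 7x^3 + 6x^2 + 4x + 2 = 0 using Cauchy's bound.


Cauchy's bound: all roots r satisfy |r| <= 1 + max(|a_i/a_n|) for i = 0,...,n-1
where a_n is the leading coefficient.

Coefficients: [1, -7, 6, 4, 2]
Leading coefficient a_n = 1
Ratios |a_i/a_n|: 7, 6, 4, 2
Maximum ratio: 7
Cauchy's bound: |r| <= 1 + 7 = 8

Upper bound = 8


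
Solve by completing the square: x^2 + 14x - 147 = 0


Start: x^2 + 14x - 147 = 0
Move constant: x^2 + 14x = 147
Half of 14 is 7, squared is 49
Add 49 to both sides: x^2 + 14x + 49 = 196
(x + 7)^2 = 196
x + 7 = ±14
x = -7 + 14 = 7 or x = -7 - 14 = -21

x = -21, x = 7


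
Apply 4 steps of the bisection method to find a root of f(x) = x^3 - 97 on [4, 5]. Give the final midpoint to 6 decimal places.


f(x) = x^3 - 97
f(4) = -33 < 0
f(5) = 28 > 0

Step 1: midpoint = (4.000000 + 5.000000)/2 = 4.500000
  f(4.500000) = -5.875000
  f(mid) < 0, so root is in [4.500000, 5.000000]

Step 2: midpoint = (4.500000 + 5.000000)/2 = 4.750000
  f(4.750000) = 10.171875
  f(mid) > 0, so root is in [4.500000, 4.750000]

Step 3: midpoint = (4.500000 + 4.750000)/2 = 4.625000
  f(4.625000) = 1.931641
  f(mid) > 0, so root is in [4.500000, 4.625000]

Step 4: midpoint = (4.500000 + 4.625000)/2 = 4.562500
  f(4.562500) = -2.025146
  f(mid) < 0, so root is in [4.562500, 4.625000]

midpoint = 4.562500


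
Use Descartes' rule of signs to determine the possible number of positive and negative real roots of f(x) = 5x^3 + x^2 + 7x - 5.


Descartes' rule of signs:

For positive roots, count sign changes in f(x) = 5x^3 + x^2 + 7x - 5:
Signs of coefficients: +, +, +, -
Number of sign changes: 1
Possible positive real roots: 1

For negative roots, examine f(-x) = -5x^3 + x^2 - 7x - 5:
Signs of coefficients: -, +, -, -
Number of sign changes: 2
Possible negative real roots: 2, 0

Positive roots: 1; Negative roots: 2 or 0


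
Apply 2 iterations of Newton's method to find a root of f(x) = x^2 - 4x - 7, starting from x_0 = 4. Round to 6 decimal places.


Newton's method: x_(n+1) = x_n - f(x_n)/f'(x_n)
f(x) = x^2 - 4x - 7
f'(x) = 2x - 4

Iteration 1:
  f(4.000000) = -7.000000
  f'(4.000000) = 4.000000
  x_1 = 4.000000 - (-7.000000)/(4.000000) = 5.750000

Iteration 2:
  f(5.750000) = 3.062500
  f'(5.750000) = 7.500000
  x_2 = 5.750000 - (3.062500)/(7.500000) = 5.341667

x_2 = 5.341667


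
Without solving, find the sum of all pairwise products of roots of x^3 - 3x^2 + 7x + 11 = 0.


By Vieta's formulas for x^3 + bx^2 + cx + d = 0:
  r1 + r2 + r3 = -b/a = 3
  r1*r2 + r1*r3 + r2*r3 = c/a = 7
  r1*r2*r3 = -d/a = -11


Sum of pairwise products = 7


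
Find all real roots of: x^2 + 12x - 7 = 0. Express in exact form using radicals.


Using the quadratic formula: x = (-b ± sqrt(b^2 - 4ac)) / (2a)
Here a = 1, b = 12, c = -7
Discriminant = b^2 - 4ac = 12^2 - 4(1)(-7) = 144 + 28 = 172
Since discriminant = 172 > 0, there are two real roots.
x = (-12 ± 2*sqrt(43)) / 2
Simplifying: x = -6 ± sqrt(43)
Numerically: x ≈ 0.5574 or x ≈ -12.5574

x = -6 + sqrt(43) or x = -6 - sqrt(43)


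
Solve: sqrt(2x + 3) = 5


Square both sides: 2x + 3 = 5^2 = 25
2x = 25 - 3 = 22
x = 11
Check: sqrt(2*11 + 3) = sqrt(25) = 5 ✓

x = 11


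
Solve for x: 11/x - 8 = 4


Subtract -8 from both sides: 11/x = 12
Multiply both sides by x: 11 = 12 * x
Divide by 12: x = 11/12

x = 11/12


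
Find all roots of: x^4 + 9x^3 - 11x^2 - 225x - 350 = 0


Let p(x) = x^4 + 9x^3 - 11x^2 - 225x - 350. By the rational root theorem (leading coefficient 1), any rational root is an integer divisor of 350: try ±1, ±2, ... in turn.
Test x = 1: value = -576 ≠ 0.
Test x = -1: value = -144 ≠ 0.
Test x = 2: value = -756 ≠ 0.
Test x = -2: value = 0 ✓, so (x + 2) is a factor.
Synthetic division by (x + 2): bring down 1; 1(-2) + 9 = 7; 7(-2) - 11 = -25; (-25)(-2) - 225 = -175; (-175)(-2) - 350 = 0 → quotient x^3 + 7x^2 - 25x - 175, remainder 0.
Continue with the quotient x^3 + 7x^2 - 25x - 175 (candidates must divide 175).
Test x = 5: value = 0 ✓, so (x - 5) is a factor.
Synthetic division by (x - 5): bring down 1; 1(5) + 7 = 12; 12(5) - 25 = 35; 35(5) - 175 = 0 → quotient x^2 + 12x + 35, remainder 0.
Solve the quadratic x^2 + 12x + 35 = 0: discriminant = 12^2 - 4(1)(35) = 144 - 140 = 4.
sqrt(4) = 2, so x = (-12 ± 2)/2: x = -5 or x = -7.
Collecting all roots found:

x = -7, x = -5, x = -2, x = 5


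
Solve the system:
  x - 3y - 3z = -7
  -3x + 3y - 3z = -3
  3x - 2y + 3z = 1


Using Cramer's rule. Expand each determinant along the first row.
D  = 1*[3*3 - (-3)*(-2)] - (-3)*[(-3)*3 - (-3)*3] + (-3)*[(-3)*(-2) - 3*3]
  = 1*(3) - (-3)*(0) + (-3)*(-3) = 12
Dx = (-7)*[3*3 - (-3)*(-2)] - (-3)*[(-3)*3 - (-3)*1] + (-3)*[(-3)*(-2) - 3*1]
  = (-7)*(3) - (-3)*(-6) + (-3)*(3) = -48
Dy = 1*[(-3)*3 - (-3)*1] - (-7)*[(-3)*3 - (-3)*3] + (-3)*[(-3)*1 - (-3)*3]
  = 1*(-6) - (-7)*(0) + (-3)*(6) = -24
Dz = 1*[3*1 - (-3)*(-2)] - (-3)*[(-3)*1 - (-3)*3] + (-7)*[(-3)*(-2) - 3*3]
  = 1*(-3) - (-3)*(6) + (-7)*(-3) = 36
x = Dx/D = -48/12 = -4, y = Dy/D = -24/12 = -2, z = Dz/D = 36/12 = 3
Check eq1: (1)(-4) + (-3)(-2) + (-3)(3) = -7 = -7 ✓
Check eq2: (-3)(-4) + (3)(-2) + (-3)(3) = -3 = -3 ✓
Check eq3: (3)(-4) + (-2)(-2) + (3)(3) = 1 = 1 ✓

x = -4, y = -2, z = 3


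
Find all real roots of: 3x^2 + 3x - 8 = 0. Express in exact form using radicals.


Using the quadratic formula: x = (-b ± sqrt(b^2 - 4ac)) / (2a)
Here a = 3, b = 3, c = -8
Discriminant = b^2 - 4ac = 3^2 - 4(3)(-8) = 9 + 96 = 105
Since discriminant = 105 > 0, there are two real roots.
x = (-3 ± sqrt(105)) / 6
Numerically: x ≈ 1.2078 or x ≈ -2.2078

x = (-3 + sqrt(105)) / 6 or x = (-3 - sqrt(105)) / 6


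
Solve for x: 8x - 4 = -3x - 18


Starting with: 8x - 4 = -3x - 18
Move all x terms to left: (8 + 3)x = -18 + 4
Simplify: 11x = -14
Divide both sides by 11: x = -14/11

x = -14/11


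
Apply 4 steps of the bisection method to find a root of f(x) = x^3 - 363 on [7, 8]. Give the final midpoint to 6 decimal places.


f(x) = x^3 - 363
f(7) = -20 < 0
f(8) = 149 > 0

Step 1: midpoint = (7.000000 + 8.000000)/2 = 7.500000
  f(7.500000) = 58.875000
  f(mid) > 0, so root is in [7.000000, 7.500000]

Step 2: midpoint = (7.000000 + 7.500000)/2 = 7.250000
  f(7.250000) = 18.078125
  f(mid) > 0, so root is in [7.000000, 7.250000]

Step 3: midpoint = (7.000000 + 7.250000)/2 = 7.125000
  f(7.125000) = -1.294922
  f(mid) < 0, so root is in [7.125000, 7.250000]

Step 4: midpoint = (7.125000 + 7.250000)/2 = 7.187500
  f(7.187500) = 8.307373
  f(mid) > 0, so root is in [7.125000, 7.187500]

midpoint = 7.187500


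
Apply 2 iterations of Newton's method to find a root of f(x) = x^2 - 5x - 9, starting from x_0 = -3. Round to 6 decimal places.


Newton's method: x_(n+1) = x_n - f(x_n)/f'(x_n)
f(x) = x^2 - 5x - 9
f'(x) = 2x - 5

Iteration 1:
  f(-3.000000) = 15.000000
  f'(-3.000000) = -11.000000
  x_1 = -3.000000 - (15.000000)/(-11.000000) = -1.636364

Iteration 2:
  f(-1.636364) = 1.859504
  f'(-1.636364) = -8.272727
  x_2 = -1.636364 - (1.859504)/(-8.272727) = -1.411588

x_2 = -1.411588


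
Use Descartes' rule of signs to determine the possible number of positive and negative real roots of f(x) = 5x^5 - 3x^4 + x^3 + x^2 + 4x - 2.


Descartes' rule of signs:

For positive roots, count sign changes in f(x) = 5x^5 - 3x^4 + x^3 + x^2 + 4x - 2:
Signs of coefficients: +, -, +, +, +, -
Number of sign changes: 3
Possible positive real roots: 3, 1

For negative roots, examine f(-x) = -5x^5 - 3x^4 - x^3 + x^2 - 4x - 2:
Signs of coefficients: -, -, -, +, -, -
Number of sign changes: 2
Possible negative real roots: 2, 0

Positive roots: 3 or 1; Negative roots: 2 or 0


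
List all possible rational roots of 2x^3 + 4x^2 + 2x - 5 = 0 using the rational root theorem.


Rational root theorem: possible roots are ±p/q where:
  p divides the constant term (-5): p ∈ {1, 5}
  q divides the leading coefficient (2): q ∈ {1, 2}

All possible rational roots: -5, -5/2, -1, -1/2, 1/2, 1, 5/2, 5

-5, -5/2, -1, -1/2, 1/2, 1, 5/2, 5


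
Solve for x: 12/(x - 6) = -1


Multiply both sides by (x - 6): 12 = -1(x - 6)
Distribute: 12 = -x + 6
-x = 12 - 6 = 6
x = -6

x = -6


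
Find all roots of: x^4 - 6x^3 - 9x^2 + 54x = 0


The constant term is 0, so x = 0 is a root. Factor out x:
  x^3 - 6x^2 - 9x + 54 = 0
Let p(x) = x^3 - 6x^2 - 9x + 54. By the rational root theorem (leading coefficient 1), any rational root is an integer divisor of 54: try ±1, ±2, ... in turn.
Test x = 1: value = 40 ≠ 0.
Test x = -1: value = 56 ≠ 0.
Test x = 2: value = 20 ≠ 0.
Test x = -2: value = 40 ≠ 0.
Test x = 3: value = 0 ✓, so (x - 3) is a factor.
Synthetic division by (x - 3): bring down 1; 1(3) - 6 = -3; (-3)(3) - 9 = -18; (-18)(3) + 54 = 0 → quotient x^2 - 3x - 18, remainder 0.
Solve the quadratic x^2 - 3x - 18 = 0: discriminant = (-3)^2 - 4(1)(-18) = 9 + 72 = 81.
sqrt(81) = 9, so x = (3 ± 9)/2: x = 6 or x = -3.
Collecting all roots found:

x = -3, x = 0, x = 3, x = 6


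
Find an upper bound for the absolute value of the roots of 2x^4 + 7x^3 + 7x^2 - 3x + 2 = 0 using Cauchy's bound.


Cauchy's bound: all roots r satisfy |r| <= 1 + max(|a_i/a_n|) for i = 0,...,n-1
where a_n is the leading coefficient.

Coefficients: [2, 7, 7, -3, 2]
Leading coefficient a_n = 2
Ratios |a_i/a_n|: 7/2, 7/2, 3/2, 1
Maximum ratio: 7/2
Cauchy's bound: |r| <= 1 + 7/2 = 9/2

Upper bound = 9/2


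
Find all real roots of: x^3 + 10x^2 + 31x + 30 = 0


Let p(x) = x^3 + 10x^2 + 31x + 30. By the rational root theorem (leading coefficient 1), any rational root is an integer divisor of 30: try ±1, ±2, ... in turn.
Test x = 1: value = 72 ≠ 0.
Test x = -1: value = 8 ≠ 0.
Test x = 2: value = 140 ≠ 0.
Test x = -2: value = 0 ✓, so (x + 2) is a factor.
Synthetic division by (x + 2): bring down 1; 1(-2) + 10 = 8; 8(-2) + 31 = 15; 15(-2) + 30 = 0 → quotient x^2 + 8x + 15, remainder 0.
Solve the quadratic x^2 + 8x + 15 = 0: discriminant = 8^2 - 4(1)(15) = 64 - 60 = 4.
sqrt(4) = 2, so x = (-8 ± 2)/2: x = -3 or x = -5.

x = -5, x = -3, x = -2


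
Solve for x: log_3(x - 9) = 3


Convert to exponential form: x - 9 = 3^3 = 27
x = 27 + 9 = 36
Check: log_3(36 - 9) = log_3(27) = log_3(27) = 3 ✓

x = 36


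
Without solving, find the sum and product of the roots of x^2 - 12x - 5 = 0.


By Vieta's formulas for ax^2 + bx + c = 0:
  Sum of roots = -b/a
  Product of roots = c/a

Here a = 1, b = -12, c = -5
Sum = -(-12)/1 = 12
Product = -5/1 = -5

Sum = 12, Product = -5


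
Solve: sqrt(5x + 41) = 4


Square both sides: 5x + 41 = 4^2 = 16
5x = 16 - 41 = -25
x = -5
Check: sqrt(5*(-5) + 41) = sqrt(16) = 4 ✓

x = -5


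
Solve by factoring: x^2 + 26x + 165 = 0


We need two numbers that multiply to 165 and add to 26.
Those numbers are 11 and 15 (since 11 * 15 = 165 and 11 + 15 = 26).
So x^2 + 26x + 165 = (x + 11)(x + 15) = 0
Setting each factor to zero: x = -11 or x = -15

x = -15, x = -11


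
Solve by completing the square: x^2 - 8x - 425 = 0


Start: x^2 - 8x - 425 = 0
Move constant: x^2 - 8x = 425
Half of -8 is -4, squared is 16
Add 16 to both sides: x^2 - 8x + 16 = 441
(x - 4)^2 = 441
x - 4 = ±21
x = 4 + 21 = 25 or x = 4 - 21 = -17

x = -17, x = 25


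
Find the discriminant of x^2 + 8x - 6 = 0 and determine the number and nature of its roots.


For ax^2 + bx + c = 0, discriminant D = b^2 - 4ac
Here a = 1, b = 8, c = -6
D = (8)^2 - 4(1)(-6) = 64 + 24 = 88

D = 88 > 0 but not a perfect square
The equation has 2 distinct real irrational roots.

Discriminant = 88, 2 distinct real irrational roots


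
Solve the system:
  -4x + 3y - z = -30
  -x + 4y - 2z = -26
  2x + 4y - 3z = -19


Using Cramer's rule. Expand each determinant along the first row.
D  = (-4)*[4*(-3) - (-2)*4] - 3*[(-1)*(-3) - (-2)*2] + (-1)*[(-1)*4 - 4*2]
  = (-4)*(-4) - 3*(7) + (-1)*(-12) = 7
Dx = (-30)*[4*(-3) - (-2)*4] - 3*[(-26)*(-3) - (-2)*(-19)] + (-1)*[(-26)*4 - 4*(-19)]
  = (-30)*(-4) - 3*(40) + (-1)*(-28) = 28
Dy = (-4)*[(-26)*(-3) - (-2)*(-19)] - (-30)*[(-1)*(-3) - (-2)*2] + (-1)*[(-1)*(-19) - (-26)*2]
  = (-4)*(40) - (-30)*(7) + (-1)*(71) = -21
Dz = (-4)*[4*(-19) - (-26)*4] - 3*[(-1)*(-19) - (-26)*2] + (-30)*[(-1)*4 - 4*2]
  = (-4)*(28) - 3*(71) + (-30)*(-12) = 35
x = Dx/D = 28/7 = 4, y = Dy/D = -21/7 = -3, z = Dz/D = 35/7 = 5
Check eq1: (-4)(4) + (3)(-3) + (-1)(5) = -30 = -30 ✓
Check eq2: (-1)(4) + (4)(-3) + (-2)(5) = -26 = -26 ✓
Check eq3: (2)(4) + (4)(-3) + (-3)(5) = -19 = -19 ✓

x = 4, y = -3, z = 5


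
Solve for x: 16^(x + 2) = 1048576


Express both sides with the same base.
1048576 = 16^5
Since the bases match, equate exponents: x + 2 = 5
So x = 5 - (2) = 3

x = 3


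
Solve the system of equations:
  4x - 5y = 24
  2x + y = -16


Using Cramer's rule:
Determinant D = (4)(1) - (2)(-5) = 4 + 10 = 14
Dx = (24)(1) - (-16)(-5) = 24 - 80 = -56
Dy = (4)(-16) - (2)(24) = -64 - 48 = -112
x = Dx/D = -56/14 = -4
y = Dy/D = -112/14 = -8

x = -4, y = -8


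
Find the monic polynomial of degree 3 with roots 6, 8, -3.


A monic polynomial with roots 6, 8, -3 is:
p(x) = (x - 6)(x - 8)(x + 3)
After multiplying by (x - 6): x - 6
After multiplying by (x - 8): x^2 - 14x + 48
After multiplying by (x + 3): x^3 - 11x^2 + 6x + 144

x^3 - 11x^2 + 6x + 144


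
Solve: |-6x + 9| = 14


An absolute value equation |expr| = 14 gives two cases:
Case 1: -6x + 9 = 14
  -6x = 5, so x = -5/6
Case 2: -6x + 9 = -14
  -6x = -23, so x = 23/6

x = -5/6, x = 23/6


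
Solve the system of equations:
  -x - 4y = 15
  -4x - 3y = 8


Using Cramer's rule:
Determinant D = (-1)(-3) - (-4)(-4) = 3 - 16 = -13
Dx = (15)(-3) - (8)(-4) = -45 + 32 = -13
Dy = (-1)(8) - (-4)(15) = -8 + 60 = 52
x = Dx/D = -13/-13 = 1
y = Dy/D = 52/-13 = -4

x = 1, y = -4


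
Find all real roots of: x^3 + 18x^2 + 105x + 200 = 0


Let p(x) = x^3 + 18x^2 + 105x + 200. By the rational root theorem (leading coefficient 1), any rational root is an integer divisor of 200: try ±1, ±2, ... in turn.
Test x = 1: value = 324 ≠ 0.
Test x = -1: value = 112 ≠ 0.
Test x = 2: value = 490 ≠ 0.
Test x = -2: value = 54 ≠ 0.
Test x = 4: value = 972 ≠ 0.
Test x = -4: value = 4 ≠ 0.
Test x = 5: value = 1300 ≠ 0.
Test x = -5: value = 0 ✓, so (x + 5) is a factor.
Synthetic division by (x + 5): bring down 1; 1(-5) + 18 = 13; 13(-5) + 105 = 40; 40(-5) + 200 = 0 → quotient x^2 + 13x + 40, remainder 0.
Solve the quadratic x^2 + 13x + 40 = 0: discriminant = 13^2 - 4(1)(40) = 169 - 160 = 9.
sqrt(9) = 3, so x = (-13 ± 3)/2: x = -5 or x = -8.

x = -8, x = -5 (multiplicity 2)


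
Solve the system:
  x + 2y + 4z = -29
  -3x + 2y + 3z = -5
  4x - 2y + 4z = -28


Using Cramer's rule. Expand each determinant along the first row.
D  = 1*[2*4 - 3*(-2)] - 2*[(-3)*4 - 3*4] + 4*[(-3)*(-2) - 2*4]
  = 1*(14) - 2*(-24) + 4*(-2) = 54
Dx = (-29)*[2*4 - 3*(-2)] - 2*[(-5)*4 - 3*(-28)] + 4*[(-5)*(-2) - 2*(-28)]
  = (-29)*(14) - 2*(64) + 4*(66) = -270
Dy = 1*[(-5)*4 - 3*(-28)] - (-29)*[(-3)*4 - 3*4] + 4*[(-3)*(-28) - (-5)*4]
  = 1*(64) - (-29)*(-24) + 4*(104) = -216
Dz = 1*[2*(-28) - (-5)*(-2)] - 2*[(-3)*(-28) - (-5)*4] + (-29)*[(-3)*(-2) - 2*4]
  = 1*(-66) - 2*(104) + (-29)*(-2) = -216
x = Dx/D = -270/54 = -5, y = Dy/D = -216/54 = -4, z = Dz/D = -216/54 = -4
Check eq1: (1)(-5) + (2)(-4) + (4)(-4) = -29 = -29 ✓
Check eq2: (-3)(-5) + (2)(-4) + (3)(-4) = -5 = -5 ✓
Check eq3: (4)(-5) + (-2)(-4) + (4)(-4) = -28 = -28 ✓

x = -5, y = -4, z = -4


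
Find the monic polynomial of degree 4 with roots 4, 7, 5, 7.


A monic polynomial with roots 4, 7, 5, 7 is:
p(x) = (x - 4)(x - 7)(x - 5)(x - 7)
After multiplying by (x - 4): x - 4
After multiplying by (x - 7): x^2 - 11x + 28
After multiplying by (x - 5): x^3 - 16x^2 + 83x - 140
After multiplying by (x - 7): x^4 - 23x^3 + 195x^2 - 721x + 980

x^4 - 23x^3 + 195x^2 - 721x + 980


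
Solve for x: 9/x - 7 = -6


Subtract -7 from both sides: 9/x = 1
Multiply both sides by x: 9 = 1 * x
Divide by 1: x = 9

x = 9


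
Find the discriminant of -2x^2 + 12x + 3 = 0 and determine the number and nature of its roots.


For ax^2 + bx + c = 0, discriminant D = b^2 - 4ac
Here a = -2, b = 12, c = 3
D = (12)^2 - 4(-2)(3) = 144 + 24 = 168

D = 168 > 0 but not a perfect square
The equation has 2 distinct real irrational roots.

Discriminant = 168, 2 distinct real irrational roots


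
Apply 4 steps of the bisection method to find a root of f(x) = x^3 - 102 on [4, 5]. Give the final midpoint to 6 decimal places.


f(x) = x^3 - 102
f(4) = -38 < 0
f(5) = 23 > 0

Step 1: midpoint = (4.000000 + 5.000000)/2 = 4.500000
  f(4.500000) = -10.875000
  f(mid) < 0, so root is in [4.500000, 5.000000]

Step 2: midpoint = (4.500000 + 5.000000)/2 = 4.750000
  f(4.750000) = 5.171875
  f(mid) > 0, so root is in [4.500000, 4.750000]

Step 3: midpoint = (4.500000 + 4.750000)/2 = 4.625000
  f(4.625000) = -3.068359
  f(mid) < 0, so root is in [4.625000, 4.750000]

Step 4: midpoint = (4.625000 + 4.750000)/2 = 4.687500
  f(4.687500) = 0.996826
  f(mid) > 0, so root is in [4.625000, 4.687500]

midpoint = 4.687500


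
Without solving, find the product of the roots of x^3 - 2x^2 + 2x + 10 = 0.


By Vieta's formulas for x^3 + bx^2 + cx + d = 0:
  r1 + r2 + r3 = -b/a = 2
  r1*r2 + r1*r3 + r2*r3 = c/a = 2
  r1*r2*r3 = -d/a = -10


Product = -10


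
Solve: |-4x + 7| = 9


An absolute value equation |expr| = 9 gives two cases:
Case 1: -4x + 7 = 9
  -4x = 2, so x = -1/2
Case 2: -4x + 7 = -9
  -4x = -16, so x = 4

x = -1/2, x = 4


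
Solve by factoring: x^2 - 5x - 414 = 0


We need two numbers that multiply to -414 and add to -5.
Those numbers are 18 and -23 (since 18 * (-23) = -414 and 18 + (-23) = -5).
So x^2 - 5x - 414 = (x + 18)(x - 23) = 0
Setting each factor to zero: x = -18 or x = 23

x = -18, x = 23


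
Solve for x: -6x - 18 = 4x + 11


Starting with: -6x - 18 = 4x + 11
Move all x terms to left: (-6 - 4)x = 11 + 18
Simplify: -10x = 29
Divide both sides by -10: x = -29/10

x = -29/10


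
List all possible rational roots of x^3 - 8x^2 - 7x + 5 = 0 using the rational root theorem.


Rational root theorem: possible roots are ±p/q where:
  p divides the constant term (5): p ∈ {1, 5}
  q divides the leading coefficient (1): q ∈ {1}

All possible rational roots: -5, -1, 1, 5

-5, -1, 1, 5


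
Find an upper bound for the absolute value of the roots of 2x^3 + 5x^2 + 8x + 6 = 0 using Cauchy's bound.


Cauchy's bound: all roots r satisfy |r| <= 1 + max(|a_i/a_n|) for i = 0,...,n-1
where a_n is the leading coefficient.

Coefficients: [2, 5, 8, 6]
Leading coefficient a_n = 2
Ratios |a_i/a_n|: 5/2, 4, 3
Maximum ratio: 4
Cauchy's bound: |r| <= 1 + 4 = 5

Upper bound = 5


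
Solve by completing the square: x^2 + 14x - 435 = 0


Start: x^2 + 14x - 435 = 0
Move constant: x^2 + 14x = 435
Half of 14 is 7, squared is 49
Add 49 to both sides: x^2 + 14x + 49 = 484
(x + 7)^2 = 484
x + 7 = ±22
x = -7 + 22 = 15 or x = -7 - 22 = -29

x = -29, x = 15


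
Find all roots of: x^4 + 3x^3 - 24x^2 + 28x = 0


The constant term is 0, so x = 0 is a root. Factor out x:
  x^3 + 3x^2 - 24x + 28 = 0
Let p(x) = x^3 + 3x^2 - 24x + 28. By the rational root theorem (leading coefficient 1), any rational root is an integer divisor of 28: try ±1, ±2, ... in turn.
Test x = 1: value = 8 ≠ 0.
Test x = -1: value = 54 ≠ 0.
Test x = 2: value = 0 ✓, so (x - 2) is a factor.
Synthetic division by (x - 2): bring down 1; 1(2) + 3 = 5; 5(2) - 24 = -14; (-14)(2) + 28 = 0 → quotient x^2 + 5x - 14, remainder 0.
Solve the quadratic x^2 + 5x - 14 = 0: discriminant = 5^2 - 4(1)(-14) = 25 + 56 = 81.
sqrt(81) = 9, so x = (-5 ± 9)/2: x = 2 or x = -7.
Collecting all roots found:

x = -7, x = 0, x = 2 (multiplicity 2)


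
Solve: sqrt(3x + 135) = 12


Square both sides: 3x + 135 = 12^2 = 144
3x = 144 - 135 = 9
x = 3
Check: sqrt(3*3 + 135) = sqrt(144) = 12 ✓

x = 3


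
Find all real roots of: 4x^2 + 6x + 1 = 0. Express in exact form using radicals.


Using the quadratic formula: x = (-b ± sqrt(b^2 - 4ac)) / (2a)
Here a = 4, b = 6, c = 1
Discriminant = b^2 - 4ac = 6^2 - 4(4)(1) = 36 - 16 = 20
Since discriminant = 20 > 0, there are two real roots.
x = (-6 ± 2*sqrt(5)) / 8
Simplifying: x = (-3 ± sqrt(5)) / 4
Numerically: x ≈ -0.1910 or x ≈ -1.3090

x = (-3 + sqrt(5)) / 4 or x = (-3 - sqrt(5)) / 4


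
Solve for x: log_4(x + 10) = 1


Convert to exponential form: x + 10 = 4^1 = 4
x = 4 - 10 = -6
Check: log_4(-6 + 10) = log_4(4) = log_4(4) = 1 ✓

x = -6


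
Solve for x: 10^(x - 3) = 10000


Express both sides with the same base.
10000 = 10^4
Since the bases match, equate exponents: x - 3 = 4
So x = 4 - (-3) = 7

x = 7


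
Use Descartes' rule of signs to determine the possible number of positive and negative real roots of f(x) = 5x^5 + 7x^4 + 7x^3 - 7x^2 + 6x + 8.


Descartes' rule of signs:

For positive roots, count sign changes in f(x) = 5x^5 + 7x^4 + 7x^3 - 7x^2 + 6x + 8:
Signs of coefficients: +, +, +, -, +, +
Number of sign changes: 2
Possible positive real roots: 2, 0

For negative roots, examine f(-x) = -5x^5 + 7x^4 - 7x^3 - 7x^2 - 6x + 8:
Signs of coefficients: -, +, -, -, -, +
Number of sign changes: 3
Possible negative real roots: 3, 1

Positive roots: 2 or 0; Negative roots: 3 or 1


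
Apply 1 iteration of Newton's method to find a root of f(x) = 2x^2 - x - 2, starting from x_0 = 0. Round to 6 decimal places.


Newton's method: x_(n+1) = x_n - f(x_n)/f'(x_n)
f(x) = 2x^2 - x - 2
f'(x) = 4x - 1

Iteration 1:
  f(0.000000) = -2.000000
  f'(0.000000) = -1.000000
  x_1 = 0.000000 - (-2.000000)/(-1.000000) = -2.000000

x_1 = -2.000000


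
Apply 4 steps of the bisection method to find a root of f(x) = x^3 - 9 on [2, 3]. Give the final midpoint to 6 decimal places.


f(x) = x^3 - 9
f(2) = -1 < 0
f(3) = 18 > 0

Step 1: midpoint = (2.000000 + 3.000000)/2 = 2.500000
  f(2.500000) = 6.625000
  f(mid) > 0, so root is in [2.000000, 2.500000]

Step 2: midpoint = (2.000000 + 2.500000)/2 = 2.250000
  f(2.250000) = 2.390625
  f(mid) > 0, so root is in [2.000000, 2.250000]

Step 3: midpoint = (2.000000 + 2.250000)/2 = 2.125000
  f(2.125000) = 0.595703
  f(mid) > 0, so root is in [2.000000, 2.125000]

Step 4: midpoint = (2.000000 + 2.125000)/2 = 2.062500
  f(2.062500) = -0.226318
  f(mid) < 0, so root is in [2.062500, 2.125000]

midpoint = 2.062500
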